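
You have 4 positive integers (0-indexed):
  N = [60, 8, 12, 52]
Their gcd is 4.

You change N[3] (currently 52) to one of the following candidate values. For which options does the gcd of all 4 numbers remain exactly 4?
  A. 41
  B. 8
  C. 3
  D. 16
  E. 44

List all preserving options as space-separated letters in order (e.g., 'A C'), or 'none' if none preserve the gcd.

Answer: B D E

Derivation:
Old gcd = 4; gcd of others (without N[3]) = 4
New gcd for candidate v: gcd(4, v). Preserves old gcd iff gcd(4, v) = 4.
  Option A: v=41, gcd(4,41)=1 -> changes
  Option B: v=8, gcd(4,8)=4 -> preserves
  Option C: v=3, gcd(4,3)=1 -> changes
  Option D: v=16, gcd(4,16)=4 -> preserves
  Option E: v=44, gcd(4,44)=4 -> preserves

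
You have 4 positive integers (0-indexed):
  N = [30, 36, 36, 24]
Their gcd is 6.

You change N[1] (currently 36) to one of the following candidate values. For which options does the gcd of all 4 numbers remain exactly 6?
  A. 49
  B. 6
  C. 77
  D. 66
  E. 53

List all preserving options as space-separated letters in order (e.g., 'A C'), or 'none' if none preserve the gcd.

Answer: B D

Derivation:
Old gcd = 6; gcd of others (without N[1]) = 6
New gcd for candidate v: gcd(6, v). Preserves old gcd iff gcd(6, v) = 6.
  Option A: v=49, gcd(6,49)=1 -> changes
  Option B: v=6, gcd(6,6)=6 -> preserves
  Option C: v=77, gcd(6,77)=1 -> changes
  Option D: v=66, gcd(6,66)=6 -> preserves
  Option E: v=53, gcd(6,53)=1 -> changes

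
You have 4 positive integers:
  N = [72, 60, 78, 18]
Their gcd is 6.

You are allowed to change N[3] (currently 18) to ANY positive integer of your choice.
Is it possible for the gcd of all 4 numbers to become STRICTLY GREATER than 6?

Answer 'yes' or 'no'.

Current gcd = 6
gcd of all OTHER numbers (without N[3]=18): gcd([72, 60, 78]) = 6
The new gcd after any change is gcd(6, new_value).
This can be at most 6.
Since 6 = old gcd 6, the gcd can only stay the same or decrease.

Answer: no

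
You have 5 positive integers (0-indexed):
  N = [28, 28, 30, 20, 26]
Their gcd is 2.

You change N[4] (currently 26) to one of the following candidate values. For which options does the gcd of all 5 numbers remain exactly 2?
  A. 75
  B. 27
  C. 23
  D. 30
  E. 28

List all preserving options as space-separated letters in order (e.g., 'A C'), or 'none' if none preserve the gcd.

Answer: D E

Derivation:
Old gcd = 2; gcd of others (without N[4]) = 2
New gcd for candidate v: gcd(2, v). Preserves old gcd iff gcd(2, v) = 2.
  Option A: v=75, gcd(2,75)=1 -> changes
  Option B: v=27, gcd(2,27)=1 -> changes
  Option C: v=23, gcd(2,23)=1 -> changes
  Option D: v=30, gcd(2,30)=2 -> preserves
  Option E: v=28, gcd(2,28)=2 -> preserves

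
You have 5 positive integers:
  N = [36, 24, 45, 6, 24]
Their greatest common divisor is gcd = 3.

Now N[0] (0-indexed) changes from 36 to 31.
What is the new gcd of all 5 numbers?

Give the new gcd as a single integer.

Numbers: [36, 24, 45, 6, 24], gcd = 3
Change: index 0, 36 -> 31
gcd of the OTHER numbers (without index 0): gcd([24, 45, 6, 24]) = 3
New gcd = gcd(g_others, new_val) = gcd(3, 31) = 1

Answer: 1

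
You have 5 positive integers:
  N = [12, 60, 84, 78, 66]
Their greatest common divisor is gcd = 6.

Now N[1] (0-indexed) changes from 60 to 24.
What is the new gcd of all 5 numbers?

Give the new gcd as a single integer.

Numbers: [12, 60, 84, 78, 66], gcd = 6
Change: index 1, 60 -> 24
gcd of the OTHER numbers (without index 1): gcd([12, 84, 78, 66]) = 6
New gcd = gcd(g_others, new_val) = gcd(6, 24) = 6

Answer: 6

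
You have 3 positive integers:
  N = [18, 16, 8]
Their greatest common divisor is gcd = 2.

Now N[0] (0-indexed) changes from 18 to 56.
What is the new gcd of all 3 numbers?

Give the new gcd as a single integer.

Numbers: [18, 16, 8], gcd = 2
Change: index 0, 18 -> 56
gcd of the OTHER numbers (without index 0): gcd([16, 8]) = 8
New gcd = gcd(g_others, new_val) = gcd(8, 56) = 8

Answer: 8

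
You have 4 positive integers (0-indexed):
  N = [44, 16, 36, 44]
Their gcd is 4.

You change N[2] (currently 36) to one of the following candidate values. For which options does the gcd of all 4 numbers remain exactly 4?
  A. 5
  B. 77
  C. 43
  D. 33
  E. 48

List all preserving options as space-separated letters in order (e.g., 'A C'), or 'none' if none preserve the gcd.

Answer: E

Derivation:
Old gcd = 4; gcd of others (without N[2]) = 4
New gcd for candidate v: gcd(4, v). Preserves old gcd iff gcd(4, v) = 4.
  Option A: v=5, gcd(4,5)=1 -> changes
  Option B: v=77, gcd(4,77)=1 -> changes
  Option C: v=43, gcd(4,43)=1 -> changes
  Option D: v=33, gcd(4,33)=1 -> changes
  Option E: v=48, gcd(4,48)=4 -> preserves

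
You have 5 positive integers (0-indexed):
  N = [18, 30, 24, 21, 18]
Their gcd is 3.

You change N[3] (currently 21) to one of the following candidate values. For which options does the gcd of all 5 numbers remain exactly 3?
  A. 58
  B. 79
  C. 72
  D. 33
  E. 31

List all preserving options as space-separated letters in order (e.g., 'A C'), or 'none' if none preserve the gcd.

Answer: D

Derivation:
Old gcd = 3; gcd of others (without N[3]) = 6
New gcd for candidate v: gcd(6, v). Preserves old gcd iff gcd(6, v) = 3.
  Option A: v=58, gcd(6,58)=2 -> changes
  Option B: v=79, gcd(6,79)=1 -> changes
  Option C: v=72, gcd(6,72)=6 -> changes
  Option D: v=33, gcd(6,33)=3 -> preserves
  Option E: v=31, gcd(6,31)=1 -> changes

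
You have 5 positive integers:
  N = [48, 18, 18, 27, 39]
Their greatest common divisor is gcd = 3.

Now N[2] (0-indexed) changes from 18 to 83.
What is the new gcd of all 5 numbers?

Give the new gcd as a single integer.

Numbers: [48, 18, 18, 27, 39], gcd = 3
Change: index 2, 18 -> 83
gcd of the OTHER numbers (without index 2): gcd([48, 18, 27, 39]) = 3
New gcd = gcd(g_others, new_val) = gcd(3, 83) = 1

Answer: 1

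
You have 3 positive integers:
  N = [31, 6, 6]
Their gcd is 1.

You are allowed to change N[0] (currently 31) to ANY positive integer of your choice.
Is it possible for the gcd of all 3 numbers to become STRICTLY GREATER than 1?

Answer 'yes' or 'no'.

Current gcd = 1
gcd of all OTHER numbers (without N[0]=31): gcd([6, 6]) = 6
The new gcd after any change is gcd(6, new_value).
This can be at most 6.
Since 6 > old gcd 1, the gcd CAN increase (e.g., set N[0] = 6).

Answer: yes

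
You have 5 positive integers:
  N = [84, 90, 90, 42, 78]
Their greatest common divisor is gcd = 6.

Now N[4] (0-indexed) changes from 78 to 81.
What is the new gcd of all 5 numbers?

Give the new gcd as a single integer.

Answer: 3

Derivation:
Numbers: [84, 90, 90, 42, 78], gcd = 6
Change: index 4, 78 -> 81
gcd of the OTHER numbers (without index 4): gcd([84, 90, 90, 42]) = 6
New gcd = gcd(g_others, new_val) = gcd(6, 81) = 3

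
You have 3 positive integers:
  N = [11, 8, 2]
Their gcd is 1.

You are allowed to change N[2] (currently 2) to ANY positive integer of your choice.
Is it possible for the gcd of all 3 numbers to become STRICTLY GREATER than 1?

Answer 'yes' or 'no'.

Current gcd = 1
gcd of all OTHER numbers (without N[2]=2): gcd([11, 8]) = 1
The new gcd after any change is gcd(1, new_value).
This can be at most 1.
Since 1 = old gcd 1, the gcd can only stay the same or decrease.

Answer: no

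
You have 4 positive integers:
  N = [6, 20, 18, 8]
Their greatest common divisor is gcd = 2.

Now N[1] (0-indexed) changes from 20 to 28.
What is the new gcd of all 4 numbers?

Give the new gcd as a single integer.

Numbers: [6, 20, 18, 8], gcd = 2
Change: index 1, 20 -> 28
gcd of the OTHER numbers (without index 1): gcd([6, 18, 8]) = 2
New gcd = gcd(g_others, new_val) = gcd(2, 28) = 2

Answer: 2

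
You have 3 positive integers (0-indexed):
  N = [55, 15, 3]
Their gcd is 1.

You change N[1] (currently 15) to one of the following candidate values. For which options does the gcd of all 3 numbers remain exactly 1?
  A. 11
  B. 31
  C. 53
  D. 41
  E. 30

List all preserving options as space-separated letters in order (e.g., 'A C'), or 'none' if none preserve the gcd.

Old gcd = 1; gcd of others (without N[1]) = 1
New gcd for candidate v: gcd(1, v). Preserves old gcd iff gcd(1, v) = 1.
  Option A: v=11, gcd(1,11)=1 -> preserves
  Option B: v=31, gcd(1,31)=1 -> preserves
  Option C: v=53, gcd(1,53)=1 -> preserves
  Option D: v=41, gcd(1,41)=1 -> preserves
  Option E: v=30, gcd(1,30)=1 -> preserves

Answer: A B C D E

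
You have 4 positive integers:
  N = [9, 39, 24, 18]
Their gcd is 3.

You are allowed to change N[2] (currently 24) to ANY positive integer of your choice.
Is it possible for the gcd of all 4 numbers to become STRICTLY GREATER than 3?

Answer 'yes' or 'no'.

Current gcd = 3
gcd of all OTHER numbers (without N[2]=24): gcd([9, 39, 18]) = 3
The new gcd after any change is gcd(3, new_value).
This can be at most 3.
Since 3 = old gcd 3, the gcd can only stay the same or decrease.

Answer: no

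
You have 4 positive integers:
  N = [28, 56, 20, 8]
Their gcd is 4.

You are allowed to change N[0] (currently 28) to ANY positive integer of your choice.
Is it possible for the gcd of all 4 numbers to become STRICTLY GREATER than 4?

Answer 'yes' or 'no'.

Answer: no

Derivation:
Current gcd = 4
gcd of all OTHER numbers (without N[0]=28): gcd([56, 20, 8]) = 4
The new gcd after any change is gcd(4, new_value).
This can be at most 4.
Since 4 = old gcd 4, the gcd can only stay the same or decrease.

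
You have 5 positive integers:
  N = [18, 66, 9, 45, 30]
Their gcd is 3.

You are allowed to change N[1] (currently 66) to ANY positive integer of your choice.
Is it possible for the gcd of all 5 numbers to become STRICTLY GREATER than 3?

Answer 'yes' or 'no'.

Answer: no

Derivation:
Current gcd = 3
gcd of all OTHER numbers (without N[1]=66): gcd([18, 9, 45, 30]) = 3
The new gcd after any change is gcd(3, new_value).
This can be at most 3.
Since 3 = old gcd 3, the gcd can only stay the same or decrease.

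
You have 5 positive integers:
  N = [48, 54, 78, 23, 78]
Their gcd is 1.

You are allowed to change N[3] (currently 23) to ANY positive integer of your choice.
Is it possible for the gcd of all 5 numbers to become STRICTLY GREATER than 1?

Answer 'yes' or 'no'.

Current gcd = 1
gcd of all OTHER numbers (without N[3]=23): gcd([48, 54, 78, 78]) = 6
The new gcd after any change is gcd(6, new_value).
This can be at most 6.
Since 6 > old gcd 1, the gcd CAN increase (e.g., set N[3] = 6).

Answer: yes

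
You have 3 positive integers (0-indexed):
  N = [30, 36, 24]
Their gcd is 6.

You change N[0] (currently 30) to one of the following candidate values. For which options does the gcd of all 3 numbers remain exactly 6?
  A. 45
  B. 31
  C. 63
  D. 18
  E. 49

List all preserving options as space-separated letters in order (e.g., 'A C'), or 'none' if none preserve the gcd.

Answer: D

Derivation:
Old gcd = 6; gcd of others (without N[0]) = 12
New gcd for candidate v: gcd(12, v). Preserves old gcd iff gcd(12, v) = 6.
  Option A: v=45, gcd(12,45)=3 -> changes
  Option B: v=31, gcd(12,31)=1 -> changes
  Option C: v=63, gcd(12,63)=3 -> changes
  Option D: v=18, gcd(12,18)=6 -> preserves
  Option E: v=49, gcd(12,49)=1 -> changes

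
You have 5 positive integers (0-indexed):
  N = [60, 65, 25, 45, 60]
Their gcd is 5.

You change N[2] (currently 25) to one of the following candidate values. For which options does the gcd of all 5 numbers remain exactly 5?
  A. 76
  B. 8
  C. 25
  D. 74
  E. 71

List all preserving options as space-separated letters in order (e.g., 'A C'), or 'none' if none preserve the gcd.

Old gcd = 5; gcd of others (without N[2]) = 5
New gcd for candidate v: gcd(5, v). Preserves old gcd iff gcd(5, v) = 5.
  Option A: v=76, gcd(5,76)=1 -> changes
  Option B: v=8, gcd(5,8)=1 -> changes
  Option C: v=25, gcd(5,25)=5 -> preserves
  Option D: v=74, gcd(5,74)=1 -> changes
  Option E: v=71, gcd(5,71)=1 -> changes

Answer: C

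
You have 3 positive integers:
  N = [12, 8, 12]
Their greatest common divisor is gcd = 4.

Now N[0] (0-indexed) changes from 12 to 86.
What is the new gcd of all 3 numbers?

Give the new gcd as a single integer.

Numbers: [12, 8, 12], gcd = 4
Change: index 0, 12 -> 86
gcd of the OTHER numbers (without index 0): gcd([8, 12]) = 4
New gcd = gcd(g_others, new_val) = gcd(4, 86) = 2

Answer: 2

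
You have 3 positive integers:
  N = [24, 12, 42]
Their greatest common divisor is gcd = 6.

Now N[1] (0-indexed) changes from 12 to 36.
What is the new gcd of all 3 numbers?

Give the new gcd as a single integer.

Numbers: [24, 12, 42], gcd = 6
Change: index 1, 12 -> 36
gcd of the OTHER numbers (without index 1): gcd([24, 42]) = 6
New gcd = gcd(g_others, new_val) = gcd(6, 36) = 6

Answer: 6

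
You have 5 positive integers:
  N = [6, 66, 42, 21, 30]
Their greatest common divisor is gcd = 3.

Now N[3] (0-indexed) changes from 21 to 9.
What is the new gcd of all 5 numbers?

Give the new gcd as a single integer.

Numbers: [6, 66, 42, 21, 30], gcd = 3
Change: index 3, 21 -> 9
gcd of the OTHER numbers (without index 3): gcd([6, 66, 42, 30]) = 6
New gcd = gcd(g_others, new_val) = gcd(6, 9) = 3

Answer: 3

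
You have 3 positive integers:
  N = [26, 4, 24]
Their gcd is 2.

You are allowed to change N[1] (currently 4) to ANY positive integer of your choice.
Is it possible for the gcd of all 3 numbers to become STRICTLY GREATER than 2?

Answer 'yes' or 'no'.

Current gcd = 2
gcd of all OTHER numbers (without N[1]=4): gcd([26, 24]) = 2
The new gcd after any change is gcd(2, new_value).
This can be at most 2.
Since 2 = old gcd 2, the gcd can only stay the same or decrease.

Answer: no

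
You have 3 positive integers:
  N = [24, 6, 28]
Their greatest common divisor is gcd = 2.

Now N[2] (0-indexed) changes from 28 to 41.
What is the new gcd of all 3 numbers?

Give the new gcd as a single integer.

Numbers: [24, 6, 28], gcd = 2
Change: index 2, 28 -> 41
gcd of the OTHER numbers (without index 2): gcd([24, 6]) = 6
New gcd = gcd(g_others, new_val) = gcd(6, 41) = 1

Answer: 1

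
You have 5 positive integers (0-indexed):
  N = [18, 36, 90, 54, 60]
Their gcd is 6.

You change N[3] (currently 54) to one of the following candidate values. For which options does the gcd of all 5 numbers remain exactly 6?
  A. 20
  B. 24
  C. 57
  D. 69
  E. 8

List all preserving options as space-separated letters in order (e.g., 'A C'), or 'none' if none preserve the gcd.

Old gcd = 6; gcd of others (without N[3]) = 6
New gcd for candidate v: gcd(6, v). Preserves old gcd iff gcd(6, v) = 6.
  Option A: v=20, gcd(6,20)=2 -> changes
  Option B: v=24, gcd(6,24)=6 -> preserves
  Option C: v=57, gcd(6,57)=3 -> changes
  Option D: v=69, gcd(6,69)=3 -> changes
  Option E: v=8, gcd(6,8)=2 -> changes

Answer: B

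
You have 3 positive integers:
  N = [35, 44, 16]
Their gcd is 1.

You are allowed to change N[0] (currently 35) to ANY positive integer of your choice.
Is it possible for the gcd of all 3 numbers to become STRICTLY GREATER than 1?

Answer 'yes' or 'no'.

Answer: yes

Derivation:
Current gcd = 1
gcd of all OTHER numbers (without N[0]=35): gcd([44, 16]) = 4
The new gcd after any change is gcd(4, new_value).
This can be at most 4.
Since 4 > old gcd 1, the gcd CAN increase (e.g., set N[0] = 4).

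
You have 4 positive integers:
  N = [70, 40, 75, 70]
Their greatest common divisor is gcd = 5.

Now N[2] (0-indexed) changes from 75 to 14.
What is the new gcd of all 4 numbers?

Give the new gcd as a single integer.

Answer: 2

Derivation:
Numbers: [70, 40, 75, 70], gcd = 5
Change: index 2, 75 -> 14
gcd of the OTHER numbers (without index 2): gcd([70, 40, 70]) = 10
New gcd = gcd(g_others, new_val) = gcd(10, 14) = 2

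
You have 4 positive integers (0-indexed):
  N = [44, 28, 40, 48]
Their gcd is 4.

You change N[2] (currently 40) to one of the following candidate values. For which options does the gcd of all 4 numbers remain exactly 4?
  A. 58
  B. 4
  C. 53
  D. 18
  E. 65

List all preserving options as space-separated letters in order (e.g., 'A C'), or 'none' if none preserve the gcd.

Answer: B

Derivation:
Old gcd = 4; gcd of others (without N[2]) = 4
New gcd for candidate v: gcd(4, v). Preserves old gcd iff gcd(4, v) = 4.
  Option A: v=58, gcd(4,58)=2 -> changes
  Option B: v=4, gcd(4,4)=4 -> preserves
  Option C: v=53, gcd(4,53)=1 -> changes
  Option D: v=18, gcd(4,18)=2 -> changes
  Option E: v=65, gcd(4,65)=1 -> changes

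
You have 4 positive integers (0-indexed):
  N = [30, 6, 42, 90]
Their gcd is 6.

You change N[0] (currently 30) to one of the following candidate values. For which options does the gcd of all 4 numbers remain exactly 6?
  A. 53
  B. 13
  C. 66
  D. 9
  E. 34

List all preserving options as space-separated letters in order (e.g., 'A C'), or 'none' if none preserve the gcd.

Old gcd = 6; gcd of others (without N[0]) = 6
New gcd for candidate v: gcd(6, v). Preserves old gcd iff gcd(6, v) = 6.
  Option A: v=53, gcd(6,53)=1 -> changes
  Option B: v=13, gcd(6,13)=1 -> changes
  Option C: v=66, gcd(6,66)=6 -> preserves
  Option D: v=9, gcd(6,9)=3 -> changes
  Option E: v=34, gcd(6,34)=2 -> changes

Answer: C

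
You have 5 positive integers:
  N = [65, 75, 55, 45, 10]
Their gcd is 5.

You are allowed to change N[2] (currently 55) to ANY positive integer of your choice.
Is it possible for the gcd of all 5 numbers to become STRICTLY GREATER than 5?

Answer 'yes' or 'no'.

Answer: no

Derivation:
Current gcd = 5
gcd of all OTHER numbers (without N[2]=55): gcd([65, 75, 45, 10]) = 5
The new gcd after any change is gcd(5, new_value).
This can be at most 5.
Since 5 = old gcd 5, the gcd can only stay the same or decrease.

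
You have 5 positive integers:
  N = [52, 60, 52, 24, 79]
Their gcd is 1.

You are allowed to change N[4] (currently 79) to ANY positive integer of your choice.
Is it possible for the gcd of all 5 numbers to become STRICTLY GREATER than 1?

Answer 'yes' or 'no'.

Current gcd = 1
gcd of all OTHER numbers (without N[4]=79): gcd([52, 60, 52, 24]) = 4
The new gcd after any change is gcd(4, new_value).
This can be at most 4.
Since 4 > old gcd 1, the gcd CAN increase (e.g., set N[4] = 4).

Answer: yes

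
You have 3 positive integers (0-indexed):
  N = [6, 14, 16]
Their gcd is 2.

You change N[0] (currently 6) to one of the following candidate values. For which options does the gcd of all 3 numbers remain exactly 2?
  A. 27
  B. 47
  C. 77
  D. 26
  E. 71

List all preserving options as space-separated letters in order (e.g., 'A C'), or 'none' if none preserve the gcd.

Answer: D

Derivation:
Old gcd = 2; gcd of others (without N[0]) = 2
New gcd for candidate v: gcd(2, v). Preserves old gcd iff gcd(2, v) = 2.
  Option A: v=27, gcd(2,27)=1 -> changes
  Option B: v=47, gcd(2,47)=1 -> changes
  Option C: v=77, gcd(2,77)=1 -> changes
  Option D: v=26, gcd(2,26)=2 -> preserves
  Option E: v=71, gcd(2,71)=1 -> changes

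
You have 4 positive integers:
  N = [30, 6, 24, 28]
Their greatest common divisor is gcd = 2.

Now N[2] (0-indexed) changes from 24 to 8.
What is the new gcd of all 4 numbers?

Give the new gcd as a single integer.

Answer: 2

Derivation:
Numbers: [30, 6, 24, 28], gcd = 2
Change: index 2, 24 -> 8
gcd of the OTHER numbers (without index 2): gcd([30, 6, 28]) = 2
New gcd = gcd(g_others, new_val) = gcd(2, 8) = 2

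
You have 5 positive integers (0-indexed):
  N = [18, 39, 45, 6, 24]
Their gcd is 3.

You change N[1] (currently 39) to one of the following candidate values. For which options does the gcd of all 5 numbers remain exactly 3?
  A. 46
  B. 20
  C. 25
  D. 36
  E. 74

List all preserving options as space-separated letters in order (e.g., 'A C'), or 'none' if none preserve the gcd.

Answer: D

Derivation:
Old gcd = 3; gcd of others (without N[1]) = 3
New gcd for candidate v: gcd(3, v). Preserves old gcd iff gcd(3, v) = 3.
  Option A: v=46, gcd(3,46)=1 -> changes
  Option B: v=20, gcd(3,20)=1 -> changes
  Option C: v=25, gcd(3,25)=1 -> changes
  Option D: v=36, gcd(3,36)=3 -> preserves
  Option E: v=74, gcd(3,74)=1 -> changes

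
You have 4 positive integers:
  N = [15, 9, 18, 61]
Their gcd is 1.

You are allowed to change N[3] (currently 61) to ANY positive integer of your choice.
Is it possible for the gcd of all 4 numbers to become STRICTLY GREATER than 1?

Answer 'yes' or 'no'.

Current gcd = 1
gcd of all OTHER numbers (without N[3]=61): gcd([15, 9, 18]) = 3
The new gcd after any change is gcd(3, new_value).
This can be at most 3.
Since 3 > old gcd 1, the gcd CAN increase (e.g., set N[3] = 3).

Answer: yes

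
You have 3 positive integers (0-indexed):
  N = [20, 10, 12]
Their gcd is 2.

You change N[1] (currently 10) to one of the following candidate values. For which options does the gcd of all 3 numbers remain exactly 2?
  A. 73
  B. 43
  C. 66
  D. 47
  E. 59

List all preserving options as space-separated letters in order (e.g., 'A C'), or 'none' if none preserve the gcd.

Old gcd = 2; gcd of others (without N[1]) = 4
New gcd for candidate v: gcd(4, v). Preserves old gcd iff gcd(4, v) = 2.
  Option A: v=73, gcd(4,73)=1 -> changes
  Option B: v=43, gcd(4,43)=1 -> changes
  Option C: v=66, gcd(4,66)=2 -> preserves
  Option D: v=47, gcd(4,47)=1 -> changes
  Option E: v=59, gcd(4,59)=1 -> changes

Answer: C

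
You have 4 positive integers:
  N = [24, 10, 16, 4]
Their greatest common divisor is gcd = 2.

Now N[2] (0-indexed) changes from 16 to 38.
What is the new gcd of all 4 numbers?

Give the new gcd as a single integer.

Answer: 2

Derivation:
Numbers: [24, 10, 16, 4], gcd = 2
Change: index 2, 16 -> 38
gcd of the OTHER numbers (without index 2): gcd([24, 10, 4]) = 2
New gcd = gcd(g_others, new_val) = gcd(2, 38) = 2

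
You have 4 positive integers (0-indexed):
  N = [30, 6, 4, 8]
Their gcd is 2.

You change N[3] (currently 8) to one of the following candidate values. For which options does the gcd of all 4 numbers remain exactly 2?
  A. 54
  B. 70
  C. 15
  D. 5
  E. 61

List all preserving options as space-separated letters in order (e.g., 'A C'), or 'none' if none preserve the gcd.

Answer: A B

Derivation:
Old gcd = 2; gcd of others (without N[3]) = 2
New gcd for candidate v: gcd(2, v). Preserves old gcd iff gcd(2, v) = 2.
  Option A: v=54, gcd(2,54)=2 -> preserves
  Option B: v=70, gcd(2,70)=2 -> preserves
  Option C: v=15, gcd(2,15)=1 -> changes
  Option D: v=5, gcd(2,5)=1 -> changes
  Option E: v=61, gcd(2,61)=1 -> changes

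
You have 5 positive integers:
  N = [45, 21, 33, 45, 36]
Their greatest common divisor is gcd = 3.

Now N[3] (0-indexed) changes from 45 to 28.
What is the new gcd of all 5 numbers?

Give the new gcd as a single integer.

Answer: 1

Derivation:
Numbers: [45, 21, 33, 45, 36], gcd = 3
Change: index 3, 45 -> 28
gcd of the OTHER numbers (without index 3): gcd([45, 21, 33, 36]) = 3
New gcd = gcd(g_others, new_val) = gcd(3, 28) = 1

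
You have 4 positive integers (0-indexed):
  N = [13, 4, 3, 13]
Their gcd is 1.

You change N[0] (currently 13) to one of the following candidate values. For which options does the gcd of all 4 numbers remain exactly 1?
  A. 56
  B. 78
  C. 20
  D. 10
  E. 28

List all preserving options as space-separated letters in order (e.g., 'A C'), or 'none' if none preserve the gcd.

Old gcd = 1; gcd of others (without N[0]) = 1
New gcd for candidate v: gcd(1, v). Preserves old gcd iff gcd(1, v) = 1.
  Option A: v=56, gcd(1,56)=1 -> preserves
  Option B: v=78, gcd(1,78)=1 -> preserves
  Option C: v=20, gcd(1,20)=1 -> preserves
  Option D: v=10, gcd(1,10)=1 -> preserves
  Option E: v=28, gcd(1,28)=1 -> preserves

Answer: A B C D E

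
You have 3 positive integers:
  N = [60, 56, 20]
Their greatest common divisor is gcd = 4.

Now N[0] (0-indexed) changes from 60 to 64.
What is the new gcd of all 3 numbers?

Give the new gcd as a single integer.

Answer: 4

Derivation:
Numbers: [60, 56, 20], gcd = 4
Change: index 0, 60 -> 64
gcd of the OTHER numbers (without index 0): gcd([56, 20]) = 4
New gcd = gcd(g_others, new_val) = gcd(4, 64) = 4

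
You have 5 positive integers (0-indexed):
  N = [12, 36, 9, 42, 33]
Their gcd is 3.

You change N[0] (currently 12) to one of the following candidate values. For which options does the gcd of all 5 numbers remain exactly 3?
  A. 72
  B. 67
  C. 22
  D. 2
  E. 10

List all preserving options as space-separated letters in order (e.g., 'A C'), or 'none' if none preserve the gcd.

Old gcd = 3; gcd of others (without N[0]) = 3
New gcd for candidate v: gcd(3, v). Preserves old gcd iff gcd(3, v) = 3.
  Option A: v=72, gcd(3,72)=3 -> preserves
  Option B: v=67, gcd(3,67)=1 -> changes
  Option C: v=22, gcd(3,22)=1 -> changes
  Option D: v=2, gcd(3,2)=1 -> changes
  Option E: v=10, gcd(3,10)=1 -> changes

Answer: A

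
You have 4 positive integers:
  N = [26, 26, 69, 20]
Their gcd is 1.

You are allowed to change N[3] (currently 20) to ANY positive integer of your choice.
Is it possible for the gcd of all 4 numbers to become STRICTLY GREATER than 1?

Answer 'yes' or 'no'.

Current gcd = 1
gcd of all OTHER numbers (without N[3]=20): gcd([26, 26, 69]) = 1
The new gcd after any change is gcd(1, new_value).
This can be at most 1.
Since 1 = old gcd 1, the gcd can only stay the same or decrease.

Answer: no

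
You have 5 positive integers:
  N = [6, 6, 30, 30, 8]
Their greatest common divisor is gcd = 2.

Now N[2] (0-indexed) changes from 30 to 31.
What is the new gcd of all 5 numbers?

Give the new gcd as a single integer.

Answer: 1

Derivation:
Numbers: [6, 6, 30, 30, 8], gcd = 2
Change: index 2, 30 -> 31
gcd of the OTHER numbers (without index 2): gcd([6, 6, 30, 8]) = 2
New gcd = gcd(g_others, new_val) = gcd(2, 31) = 1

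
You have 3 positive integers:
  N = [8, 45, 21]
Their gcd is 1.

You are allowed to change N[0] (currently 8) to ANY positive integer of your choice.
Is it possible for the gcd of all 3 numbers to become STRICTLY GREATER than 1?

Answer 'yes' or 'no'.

Answer: yes

Derivation:
Current gcd = 1
gcd of all OTHER numbers (without N[0]=8): gcd([45, 21]) = 3
The new gcd after any change is gcd(3, new_value).
This can be at most 3.
Since 3 > old gcd 1, the gcd CAN increase (e.g., set N[0] = 3).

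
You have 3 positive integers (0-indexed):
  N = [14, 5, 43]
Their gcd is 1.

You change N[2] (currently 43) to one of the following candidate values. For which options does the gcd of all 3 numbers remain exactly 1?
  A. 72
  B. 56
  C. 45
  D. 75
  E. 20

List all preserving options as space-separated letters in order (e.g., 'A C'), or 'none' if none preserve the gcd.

Old gcd = 1; gcd of others (without N[2]) = 1
New gcd for candidate v: gcd(1, v). Preserves old gcd iff gcd(1, v) = 1.
  Option A: v=72, gcd(1,72)=1 -> preserves
  Option B: v=56, gcd(1,56)=1 -> preserves
  Option C: v=45, gcd(1,45)=1 -> preserves
  Option D: v=75, gcd(1,75)=1 -> preserves
  Option E: v=20, gcd(1,20)=1 -> preserves

Answer: A B C D E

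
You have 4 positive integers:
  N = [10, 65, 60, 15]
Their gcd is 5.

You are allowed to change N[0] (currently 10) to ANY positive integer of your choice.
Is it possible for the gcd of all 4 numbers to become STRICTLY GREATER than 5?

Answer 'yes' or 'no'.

Current gcd = 5
gcd of all OTHER numbers (without N[0]=10): gcd([65, 60, 15]) = 5
The new gcd after any change is gcd(5, new_value).
This can be at most 5.
Since 5 = old gcd 5, the gcd can only stay the same or decrease.

Answer: no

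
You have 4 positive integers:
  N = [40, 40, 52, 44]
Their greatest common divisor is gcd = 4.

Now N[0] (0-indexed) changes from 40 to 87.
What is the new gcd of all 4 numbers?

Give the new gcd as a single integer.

Answer: 1

Derivation:
Numbers: [40, 40, 52, 44], gcd = 4
Change: index 0, 40 -> 87
gcd of the OTHER numbers (without index 0): gcd([40, 52, 44]) = 4
New gcd = gcd(g_others, new_val) = gcd(4, 87) = 1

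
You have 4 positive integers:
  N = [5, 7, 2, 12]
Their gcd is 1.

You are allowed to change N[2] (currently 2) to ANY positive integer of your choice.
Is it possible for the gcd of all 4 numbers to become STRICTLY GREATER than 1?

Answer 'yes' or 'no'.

Answer: no

Derivation:
Current gcd = 1
gcd of all OTHER numbers (without N[2]=2): gcd([5, 7, 12]) = 1
The new gcd after any change is gcd(1, new_value).
This can be at most 1.
Since 1 = old gcd 1, the gcd can only stay the same or decrease.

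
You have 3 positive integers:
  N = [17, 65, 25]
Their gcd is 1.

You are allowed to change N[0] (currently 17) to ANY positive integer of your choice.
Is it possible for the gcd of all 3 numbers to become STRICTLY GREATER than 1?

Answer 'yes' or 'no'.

Answer: yes

Derivation:
Current gcd = 1
gcd of all OTHER numbers (without N[0]=17): gcd([65, 25]) = 5
The new gcd after any change is gcd(5, new_value).
This can be at most 5.
Since 5 > old gcd 1, the gcd CAN increase (e.g., set N[0] = 5).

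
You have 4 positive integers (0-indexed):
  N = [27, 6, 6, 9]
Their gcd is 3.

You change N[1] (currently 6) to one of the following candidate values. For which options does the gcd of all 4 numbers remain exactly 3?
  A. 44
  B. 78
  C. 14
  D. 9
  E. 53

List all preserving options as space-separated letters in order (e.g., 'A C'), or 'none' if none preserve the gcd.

Answer: B D

Derivation:
Old gcd = 3; gcd of others (without N[1]) = 3
New gcd for candidate v: gcd(3, v). Preserves old gcd iff gcd(3, v) = 3.
  Option A: v=44, gcd(3,44)=1 -> changes
  Option B: v=78, gcd(3,78)=3 -> preserves
  Option C: v=14, gcd(3,14)=1 -> changes
  Option D: v=9, gcd(3,9)=3 -> preserves
  Option E: v=53, gcd(3,53)=1 -> changes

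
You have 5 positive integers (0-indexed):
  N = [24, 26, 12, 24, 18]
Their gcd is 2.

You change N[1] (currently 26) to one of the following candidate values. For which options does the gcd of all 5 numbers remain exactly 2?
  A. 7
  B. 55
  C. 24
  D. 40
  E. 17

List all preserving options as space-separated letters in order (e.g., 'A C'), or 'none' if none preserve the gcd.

Answer: D

Derivation:
Old gcd = 2; gcd of others (without N[1]) = 6
New gcd for candidate v: gcd(6, v). Preserves old gcd iff gcd(6, v) = 2.
  Option A: v=7, gcd(6,7)=1 -> changes
  Option B: v=55, gcd(6,55)=1 -> changes
  Option C: v=24, gcd(6,24)=6 -> changes
  Option D: v=40, gcd(6,40)=2 -> preserves
  Option E: v=17, gcd(6,17)=1 -> changes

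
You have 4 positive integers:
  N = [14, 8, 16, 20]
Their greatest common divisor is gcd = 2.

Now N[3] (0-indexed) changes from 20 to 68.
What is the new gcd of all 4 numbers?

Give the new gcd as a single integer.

Numbers: [14, 8, 16, 20], gcd = 2
Change: index 3, 20 -> 68
gcd of the OTHER numbers (without index 3): gcd([14, 8, 16]) = 2
New gcd = gcd(g_others, new_val) = gcd(2, 68) = 2

Answer: 2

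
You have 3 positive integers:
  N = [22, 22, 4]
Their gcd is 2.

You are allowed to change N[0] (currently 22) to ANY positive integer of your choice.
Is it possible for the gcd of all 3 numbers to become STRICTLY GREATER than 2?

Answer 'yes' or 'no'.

Current gcd = 2
gcd of all OTHER numbers (without N[0]=22): gcd([22, 4]) = 2
The new gcd after any change is gcd(2, new_value).
This can be at most 2.
Since 2 = old gcd 2, the gcd can only stay the same or decrease.

Answer: no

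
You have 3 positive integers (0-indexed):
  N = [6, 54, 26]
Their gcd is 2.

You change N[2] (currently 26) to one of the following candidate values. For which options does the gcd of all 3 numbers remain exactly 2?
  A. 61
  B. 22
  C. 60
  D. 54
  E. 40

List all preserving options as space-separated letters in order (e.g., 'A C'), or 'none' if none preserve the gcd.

Answer: B E

Derivation:
Old gcd = 2; gcd of others (without N[2]) = 6
New gcd for candidate v: gcd(6, v). Preserves old gcd iff gcd(6, v) = 2.
  Option A: v=61, gcd(6,61)=1 -> changes
  Option B: v=22, gcd(6,22)=2 -> preserves
  Option C: v=60, gcd(6,60)=6 -> changes
  Option D: v=54, gcd(6,54)=6 -> changes
  Option E: v=40, gcd(6,40)=2 -> preserves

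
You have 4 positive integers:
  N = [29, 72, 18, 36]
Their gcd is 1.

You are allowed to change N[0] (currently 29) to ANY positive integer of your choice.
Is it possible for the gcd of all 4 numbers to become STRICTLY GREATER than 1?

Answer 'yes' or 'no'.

Answer: yes

Derivation:
Current gcd = 1
gcd of all OTHER numbers (without N[0]=29): gcd([72, 18, 36]) = 18
The new gcd after any change is gcd(18, new_value).
This can be at most 18.
Since 18 > old gcd 1, the gcd CAN increase (e.g., set N[0] = 18).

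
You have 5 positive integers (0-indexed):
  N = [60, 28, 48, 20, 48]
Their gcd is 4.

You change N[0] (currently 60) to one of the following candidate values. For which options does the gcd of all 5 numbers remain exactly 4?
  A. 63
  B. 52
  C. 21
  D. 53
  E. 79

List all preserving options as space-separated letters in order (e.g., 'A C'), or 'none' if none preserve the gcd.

Answer: B

Derivation:
Old gcd = 4; gcd of others (without N[0]) = 4
New gcd for candidate v: gcd(4, v). Preserves old gcd iff gcd(4, v) = 4.
  Option A: v=63, gcd(4,63)=1 -> changes
  Option B: v=52, gcd(4,52)=4 -> preserves
  Option C: v=21, gcd(4,21)=1 -> changes
  Option D: v=53, gcd(4,53)=1 -> changes
  Option E: v=79, gcd(4,79)=1 -> changes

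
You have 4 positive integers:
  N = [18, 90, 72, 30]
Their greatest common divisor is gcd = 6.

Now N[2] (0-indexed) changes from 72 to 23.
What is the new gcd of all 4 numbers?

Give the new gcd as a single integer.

Numbers: [18, 90, 72, 30], gcd = 6
Change: index 2, 72 -> 23
gcd of the OTHER numbers (without index 2): gcd([18, 90, 30]) = 6
New gcd = gcd(g_others, new_val) = gcd(6, 23) = 1

Answer: 1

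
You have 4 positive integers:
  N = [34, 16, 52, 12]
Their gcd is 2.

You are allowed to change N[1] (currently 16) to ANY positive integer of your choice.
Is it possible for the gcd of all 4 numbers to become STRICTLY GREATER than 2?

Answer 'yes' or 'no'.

Answer: no

Derivation:
Current gcd = 2
gcd of all OTHER numbers (without N[1]=16): gcd([34, 52, 12]) = 2
The new gcd after any change is gcd(2, new_value).
This can be at most 2.
Since 2 = old gcd 2, the gcd can only stay the same or decrease.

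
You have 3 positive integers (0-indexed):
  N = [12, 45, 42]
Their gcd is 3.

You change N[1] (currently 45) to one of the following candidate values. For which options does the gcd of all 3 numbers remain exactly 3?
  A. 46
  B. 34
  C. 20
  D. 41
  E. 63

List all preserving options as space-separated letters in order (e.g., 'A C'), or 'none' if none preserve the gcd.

Answer: E

Derivation:
Old gcd = 3; gcd of others (without N[1]) = 6
New gcd for candidate v: gcd(6, v). Preserves old gcd iff gcd(6, v) = 3.
  Option A: v=46, gcd(6,46)=2 -> changes
  Option B: v=34, gcd(6,34)=2 -> changes
  Option C: v=20, gcd(6,20)=2 -> changes
  Option D: v=41, gcd(6,41)=1 -> changes
  Option E: v=63, gcd(6,63)=3 -> preserves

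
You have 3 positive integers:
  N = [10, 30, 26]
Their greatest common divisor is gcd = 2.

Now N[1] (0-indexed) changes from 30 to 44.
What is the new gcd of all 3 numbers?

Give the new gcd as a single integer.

Answer: 2

Derivation:
Numbers: [10, 30, 26], gcd = 2
Change: index 1, 30 -> 44
gcd of the OTHER numbers (without index 1): gcd([10, 26]) = 2
New gcd = gcd(g_others, new_val) = gcd(2, 44) = 2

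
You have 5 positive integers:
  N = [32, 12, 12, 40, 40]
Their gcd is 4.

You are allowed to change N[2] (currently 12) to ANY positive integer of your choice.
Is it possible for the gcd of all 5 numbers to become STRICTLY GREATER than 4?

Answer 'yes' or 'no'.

Current gcd = 4
gcd of all OTHER numbers (without N[2]=12): gcd([32, 12, 40, 40]) = 4
The new gcd after any change is gcd(4, new_value).
This can be at most 4.
Since 4 = old gcd 4, the gcd can only stay the same or decrease.

Answer: no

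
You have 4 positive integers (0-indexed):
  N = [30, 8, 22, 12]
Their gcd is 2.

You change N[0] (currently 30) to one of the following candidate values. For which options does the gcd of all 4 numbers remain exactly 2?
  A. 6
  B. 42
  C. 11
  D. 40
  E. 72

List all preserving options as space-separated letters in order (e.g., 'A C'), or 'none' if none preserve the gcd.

Answer: A B D E

Derivation:
Old gcd = 2; gcd of others (without N[0]) = 2
New gcd for candidate v: gcd(2, v). Preserves old gcd iff gcd(2, v) = 2.
  Option A: v=6, gcd(2,6)=2 -> preserves
  Option B: v=42, gcd(2,42)=2 -> preserves
  Option C: v=11, gcd(2,11)=1 -> changes
  Option D: v=40, gcd(2,40)=2 -> preserves
  Option E: v=72, gcd(2,72)=2 -> preserves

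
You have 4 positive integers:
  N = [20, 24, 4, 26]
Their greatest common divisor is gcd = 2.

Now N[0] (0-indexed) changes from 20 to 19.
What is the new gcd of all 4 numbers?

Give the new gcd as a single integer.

Answer: 1

Derivation:
Numbers: [20, 24, 4, 26], gcd = 2
Change: index 0, 20 -> 19
gcd of the OTHER numbers (without index 0): gcd([24, 4, 26]) = 2
New gcd = gcd(g_others, new_val) = gcd(2, 19) = 1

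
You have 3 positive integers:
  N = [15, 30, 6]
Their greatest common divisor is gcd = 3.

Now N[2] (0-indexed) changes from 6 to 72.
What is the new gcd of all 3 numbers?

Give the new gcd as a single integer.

Numbers: [15, 30, 6], gcd = 3
Change: index 2, 6 -> 72
gcd of the OTHER numbers (without index 2): gcd([15, 30]) = 15
New gcd = gcd(g_others, new_val) = gcd(15, 72) = 3

Answer: 3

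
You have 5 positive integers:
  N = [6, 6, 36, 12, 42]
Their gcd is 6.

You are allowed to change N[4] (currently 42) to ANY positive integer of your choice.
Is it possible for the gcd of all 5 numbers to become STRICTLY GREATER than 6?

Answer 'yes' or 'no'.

Answer: no

Derivation:
Current gcd = 6
gcd of all OTHER numbers (without N[4]=42): gcd([6, 6, 36, 12]) = 6
The new gcd after any change is gcd(6, new_value).
This can be at most 6.
Since 6 = old gcd 6, the gcd can only stay the same or decrease.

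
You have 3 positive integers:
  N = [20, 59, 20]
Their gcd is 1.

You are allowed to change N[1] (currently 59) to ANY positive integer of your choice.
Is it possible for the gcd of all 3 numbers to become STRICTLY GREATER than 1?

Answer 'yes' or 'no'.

Current gcd = 1
gcd of all OTHER numbers (without N[1]=59): gcd([20, 20]) = 20
The new gcd after any change is gcd(20, new_value).
This can be at most 20.
Since 20 > old gcd 1, the gcd CAN increase (e.g., set N[1] = 20).

Answer: yes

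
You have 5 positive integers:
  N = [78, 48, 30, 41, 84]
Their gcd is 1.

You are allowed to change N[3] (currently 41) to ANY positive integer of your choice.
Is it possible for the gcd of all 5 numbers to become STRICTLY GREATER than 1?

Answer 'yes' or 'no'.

Current gcd = 1
gcd of all OTHER numbers (without N[3]=41): gcd([78, 48, 30, 84]) = 6
The new gcd after any change is gcd(6, new_value).
This can be at most 6.
Since 6 > old gcd 1, the gcd CAN increase (e.g., set N[3] = 6).

Answer: yes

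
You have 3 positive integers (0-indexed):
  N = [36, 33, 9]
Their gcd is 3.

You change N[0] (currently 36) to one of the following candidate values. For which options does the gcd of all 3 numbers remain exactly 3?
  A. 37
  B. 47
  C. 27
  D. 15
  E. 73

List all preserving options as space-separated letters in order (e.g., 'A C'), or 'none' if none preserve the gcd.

Answer: C D

Derivation:
Old gcd = 3; gcd of others (without N[0]) = 3
New gcd for candidate v: gcd(3, v). Preserves old gcd iff gcd(3, v) = 3.
  Option A: v=37, gcd(3,37)=1 -> changes
  Option B: v=47, gcd(3,47)=1 -> changes
  Option C: v=27, gcd(3,27)=3 -> preserves
  Option D: v=15, gcd(3,15)=3 -> preserves
  Option E: v=73, gcd(3,73)=1 -> changes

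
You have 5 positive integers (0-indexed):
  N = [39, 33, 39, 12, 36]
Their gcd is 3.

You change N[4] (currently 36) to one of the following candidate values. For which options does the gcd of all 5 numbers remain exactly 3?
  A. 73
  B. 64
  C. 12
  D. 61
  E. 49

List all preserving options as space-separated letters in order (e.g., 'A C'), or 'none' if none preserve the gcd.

Answer: C

Derivation:
Old gcd = 3; gcd of others (without N[4]) = 3
New gcd for candidate v: gcd(3, v). Preserves old gcd iff gcd(3, v) = 3.
  Option A: v=73, gcd(3,73)=1 -> changes
  Option B: v=64, gcd(3,64)=1 -> changes
  Option C: v=12, gcd(3,12)=3 -> preserves
  Option D: v=61, gcd(3,61)=1 -> changes
  Option E: v=49, gcd(3,49)=1 -> changes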